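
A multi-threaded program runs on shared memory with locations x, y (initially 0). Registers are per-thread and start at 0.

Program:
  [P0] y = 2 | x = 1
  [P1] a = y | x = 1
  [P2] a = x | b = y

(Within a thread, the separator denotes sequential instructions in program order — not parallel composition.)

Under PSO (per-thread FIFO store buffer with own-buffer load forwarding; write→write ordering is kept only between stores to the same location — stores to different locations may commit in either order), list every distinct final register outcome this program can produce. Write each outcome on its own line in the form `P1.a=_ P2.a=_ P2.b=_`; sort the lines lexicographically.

outcome vector order: (P1.a,P2.a,P2.b)
|PSO outcomes| = 8

P1.a=0 P2.a=0 P2.b=0
P1.a=0 P2.a=0 P2.b=2
P1.a=0 P2.a=1 P2.b=0
P1.a=0 P2.a=1 P2.b=2
P1.a=2 P2.a=0 P2.b=0
P1.a=2 P2.a=0 P2.b=2
P1.a=2 P2.a=1 P2.b=0
P1.a=2 P2.a=1 P2.b=2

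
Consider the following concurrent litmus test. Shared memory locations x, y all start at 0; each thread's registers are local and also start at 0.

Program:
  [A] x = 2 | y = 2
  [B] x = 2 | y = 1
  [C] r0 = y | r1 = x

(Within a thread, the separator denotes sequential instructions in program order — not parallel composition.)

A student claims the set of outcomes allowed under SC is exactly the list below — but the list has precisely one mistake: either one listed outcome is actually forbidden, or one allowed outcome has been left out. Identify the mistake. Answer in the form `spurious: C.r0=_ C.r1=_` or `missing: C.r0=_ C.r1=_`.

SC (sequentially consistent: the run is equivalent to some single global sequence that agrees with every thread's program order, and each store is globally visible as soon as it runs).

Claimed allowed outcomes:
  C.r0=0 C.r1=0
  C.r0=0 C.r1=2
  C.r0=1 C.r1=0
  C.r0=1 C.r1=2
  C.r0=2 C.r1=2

outcome vector order: (C.r0,C.r1)
under SC → <0 0>, <0 2>, <1 2>, <2 2>
claimed∖SC = {<1 0>}

spurious: C.r0=1 C.r1=0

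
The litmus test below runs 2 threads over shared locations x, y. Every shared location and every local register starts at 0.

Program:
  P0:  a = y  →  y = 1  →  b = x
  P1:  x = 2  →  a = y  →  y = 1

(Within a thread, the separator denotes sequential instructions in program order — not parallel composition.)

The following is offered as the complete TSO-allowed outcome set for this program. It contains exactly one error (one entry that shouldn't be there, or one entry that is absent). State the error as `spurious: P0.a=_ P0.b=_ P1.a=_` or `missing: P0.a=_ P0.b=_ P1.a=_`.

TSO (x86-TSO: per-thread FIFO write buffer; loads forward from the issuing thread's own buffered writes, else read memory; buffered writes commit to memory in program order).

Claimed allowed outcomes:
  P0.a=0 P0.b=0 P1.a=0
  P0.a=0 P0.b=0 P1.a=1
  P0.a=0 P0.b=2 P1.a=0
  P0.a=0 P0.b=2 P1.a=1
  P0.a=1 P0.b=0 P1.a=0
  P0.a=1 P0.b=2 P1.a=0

spurious: P0.a=1 P0.b=0 P1.a=0

outcome vector order: (P0.a,P0.b,P1.a)
TSO (5): (0,0,0) (0,0,1) (0,2,0) (0,2,1) (1,2,0)
claimed∖TSO = {(1,0,0)}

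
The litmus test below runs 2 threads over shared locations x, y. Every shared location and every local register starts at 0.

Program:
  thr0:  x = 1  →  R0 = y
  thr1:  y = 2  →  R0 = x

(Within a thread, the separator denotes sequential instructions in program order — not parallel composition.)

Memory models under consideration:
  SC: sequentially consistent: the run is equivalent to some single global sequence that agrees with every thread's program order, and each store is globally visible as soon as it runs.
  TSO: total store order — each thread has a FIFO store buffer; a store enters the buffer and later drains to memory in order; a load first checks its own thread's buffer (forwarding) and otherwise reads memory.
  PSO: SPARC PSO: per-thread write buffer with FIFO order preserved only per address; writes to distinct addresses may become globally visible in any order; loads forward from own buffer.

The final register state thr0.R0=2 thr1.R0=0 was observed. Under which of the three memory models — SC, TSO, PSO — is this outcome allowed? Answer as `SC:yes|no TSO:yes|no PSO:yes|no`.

SC:yes TSO:yes PSO:yes

outcome vector order: (thr0.R0,thr1.R0)
under SC → (0,1), (2,0), (2,1)
under TSO → (0,0), (0,1), (2,0), (2,1)
under PSO → (0,0), (0,1), (2,0), (2,1)
target (2,0) ∈ {SC,TSO,PSO}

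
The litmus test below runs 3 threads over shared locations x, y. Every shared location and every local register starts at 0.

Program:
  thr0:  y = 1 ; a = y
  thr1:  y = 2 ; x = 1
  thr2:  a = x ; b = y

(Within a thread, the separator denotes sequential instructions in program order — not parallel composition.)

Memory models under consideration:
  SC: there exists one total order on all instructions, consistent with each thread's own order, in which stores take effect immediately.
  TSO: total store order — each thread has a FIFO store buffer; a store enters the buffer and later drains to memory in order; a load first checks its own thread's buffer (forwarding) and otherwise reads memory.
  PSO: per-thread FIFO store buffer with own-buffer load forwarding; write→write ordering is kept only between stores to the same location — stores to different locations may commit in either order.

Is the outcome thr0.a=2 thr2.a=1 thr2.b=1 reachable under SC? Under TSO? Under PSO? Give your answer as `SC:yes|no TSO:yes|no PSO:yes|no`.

outcome vector order: (thr0.a,thr2.a,thr2.b)
SC: 9 outcomes — {1/0/0; 1/0/1; 1/0/2; 1/1/1; 1/1/2; 2/0/0; 2/0/1; 2/0/2; 2/1/2}
TSO: 9 outcomes — {1/0/0; 1/0/1; 1/0/2; 1/1/1; 1/1/2; 2/0/0; 2/0/1; 2/0/2; 2/1/2}
PSO: 12 outcomes — {1/0/0; 1/0/1; 1/0/2; 1/1/0; 1/1/1; 1/1/2; 2/0/0; 2/0/1; 2/0/2; 2/1/0; 2/1/1; 2/1/2}
target 2/1/1 ∈ {PSO}

SC:no TSO:no PSO:yes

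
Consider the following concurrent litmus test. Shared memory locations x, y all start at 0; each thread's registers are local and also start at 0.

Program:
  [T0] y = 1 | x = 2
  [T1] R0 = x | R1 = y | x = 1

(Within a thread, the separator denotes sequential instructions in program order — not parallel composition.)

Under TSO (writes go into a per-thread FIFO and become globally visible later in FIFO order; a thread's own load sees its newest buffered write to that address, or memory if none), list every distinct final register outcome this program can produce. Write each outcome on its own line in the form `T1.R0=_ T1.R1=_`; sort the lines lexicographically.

T1.R0=0 T1.R1=0
T1.R0=0 T1.R1=1
T1.R0=2 T1.R1=1

outcome vector order: (T1.R0,T1.R1)
|TSO outcomes| = 3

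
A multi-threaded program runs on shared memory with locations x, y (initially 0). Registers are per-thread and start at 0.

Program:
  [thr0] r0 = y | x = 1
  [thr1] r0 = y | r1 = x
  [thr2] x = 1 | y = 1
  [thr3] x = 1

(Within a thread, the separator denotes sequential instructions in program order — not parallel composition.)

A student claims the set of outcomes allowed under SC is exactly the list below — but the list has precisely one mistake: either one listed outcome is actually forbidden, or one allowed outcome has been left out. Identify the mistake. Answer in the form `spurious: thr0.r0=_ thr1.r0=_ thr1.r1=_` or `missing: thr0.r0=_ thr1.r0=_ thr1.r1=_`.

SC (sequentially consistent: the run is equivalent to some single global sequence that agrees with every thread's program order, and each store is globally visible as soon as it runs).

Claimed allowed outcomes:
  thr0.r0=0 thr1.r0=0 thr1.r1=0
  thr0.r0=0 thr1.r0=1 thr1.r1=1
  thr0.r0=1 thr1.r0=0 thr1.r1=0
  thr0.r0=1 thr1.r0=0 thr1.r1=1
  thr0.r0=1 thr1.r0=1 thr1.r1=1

missing: thr0.r0=0 thr1.r0=0 thr1.r1=1

outcome vector order: (thr0.r0,thr1.r0,thr1.r1)
SC (6): <0 0 0>, <0 0 1>, <0 1 1>, <1 0 0>, <1 0 1>, <1 1 1>
SC∖claimed = {<0 0 1>}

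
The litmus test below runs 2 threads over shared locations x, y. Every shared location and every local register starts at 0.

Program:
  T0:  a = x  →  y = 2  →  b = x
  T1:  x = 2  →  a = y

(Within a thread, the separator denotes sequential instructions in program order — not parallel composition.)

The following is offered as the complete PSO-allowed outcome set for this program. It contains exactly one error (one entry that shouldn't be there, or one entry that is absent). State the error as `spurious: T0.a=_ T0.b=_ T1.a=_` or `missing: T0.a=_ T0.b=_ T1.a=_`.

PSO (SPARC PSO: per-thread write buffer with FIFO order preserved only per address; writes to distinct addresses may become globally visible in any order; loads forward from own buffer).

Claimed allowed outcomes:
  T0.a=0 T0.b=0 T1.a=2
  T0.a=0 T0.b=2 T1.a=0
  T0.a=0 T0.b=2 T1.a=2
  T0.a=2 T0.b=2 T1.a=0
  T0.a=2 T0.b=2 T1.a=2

missing: T0.a=0 T0.b=0 T1.a=0

outcome vector order: (T0.a,T0.b,T1.a)
PSO: 6 outcomes — {<0 0 0> <0 0 2> <0 2 0> <0 2 2> <2 2 0> <2 2 2>}
PSO∖claimed = {<0 0 0>}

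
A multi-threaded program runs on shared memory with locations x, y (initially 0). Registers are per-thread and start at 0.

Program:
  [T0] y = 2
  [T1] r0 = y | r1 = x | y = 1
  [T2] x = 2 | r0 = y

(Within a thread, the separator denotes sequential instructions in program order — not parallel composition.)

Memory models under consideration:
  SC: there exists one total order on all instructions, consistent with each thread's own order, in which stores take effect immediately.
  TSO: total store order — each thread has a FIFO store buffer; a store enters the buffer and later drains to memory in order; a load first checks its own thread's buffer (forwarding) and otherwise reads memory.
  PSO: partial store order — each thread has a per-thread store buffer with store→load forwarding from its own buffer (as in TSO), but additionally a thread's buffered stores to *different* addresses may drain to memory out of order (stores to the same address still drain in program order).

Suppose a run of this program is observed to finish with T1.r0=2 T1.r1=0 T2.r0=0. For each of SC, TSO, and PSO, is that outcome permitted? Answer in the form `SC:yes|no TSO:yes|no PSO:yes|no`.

outcome vector order: (T1.r0,T1.r1,T2.r0)
under SC → 0/0/0 0/0/1 0/0/2 0/2/0 0/2/1 0/2/2 2/0/1 2/0/2 2/2/0 2/2/1 2/2/2
under TSO → 0/0/0 0/0/1 0/0/2 0/2/0 0/2/1 0/2/2 2/0/0 2/0/1 2/0/2 2/2/0 2/2/1 2/2/2
under PSO → 0/0/0 0/0/1 0/0/2 0/2/0 0/2/1 0/2/2 2/0/0 2/0/1 2/0/2 2/2/0 2/2/1 2/2/2
target 2/0/0 ∈ {TSO,PSO}

SC:no TSO:yes PSO:yes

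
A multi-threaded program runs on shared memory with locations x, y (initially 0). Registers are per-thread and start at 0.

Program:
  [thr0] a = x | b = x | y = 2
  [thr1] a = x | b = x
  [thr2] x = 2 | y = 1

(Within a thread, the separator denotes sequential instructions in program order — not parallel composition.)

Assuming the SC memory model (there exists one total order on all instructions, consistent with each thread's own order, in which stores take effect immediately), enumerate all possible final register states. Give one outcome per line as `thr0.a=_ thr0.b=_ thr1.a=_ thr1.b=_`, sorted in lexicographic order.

outcome vector order: (thr0.a,thr0.b,thr1.a,thr1.b)
|SC outcomes| = 9

thr0.a=0 thr0.b=0 thr1.a=0 thr1.b=0
thr0.a=0 thr0.b=0 thr1.a=0 thr1.b=2
thr0.a=0 thr0.b=0 thr1.a=2 thr1.b=2
thr0.a=0 thr0.b=2 thr1.a=0 thr1.b=0
thr0.a=0 thr0.b=2 thr1.a=0 thr1.b=2
thr0.a=0 thr0.b=2 thr1.a=2 thr1.b=2
thr0.a=2 thr0.b=2 thr1.a=0 thr1.b=0
thr0.a=2 thr0.b=2 thr1.a=0 thr1.b=2
thr0.a=2 thr0.b=2 thr1.a=2 thr1.b=2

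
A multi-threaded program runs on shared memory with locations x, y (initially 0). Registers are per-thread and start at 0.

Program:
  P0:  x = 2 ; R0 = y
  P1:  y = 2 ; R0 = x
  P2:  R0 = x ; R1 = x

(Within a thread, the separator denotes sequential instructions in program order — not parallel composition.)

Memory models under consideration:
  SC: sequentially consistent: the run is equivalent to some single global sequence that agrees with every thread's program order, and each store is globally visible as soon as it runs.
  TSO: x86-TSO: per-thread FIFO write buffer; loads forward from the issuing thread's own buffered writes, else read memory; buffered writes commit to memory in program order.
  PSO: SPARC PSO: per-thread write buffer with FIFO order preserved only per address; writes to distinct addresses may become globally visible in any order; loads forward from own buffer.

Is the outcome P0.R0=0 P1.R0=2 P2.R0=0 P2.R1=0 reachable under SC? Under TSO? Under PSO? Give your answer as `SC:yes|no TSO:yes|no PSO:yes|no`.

outcome vector order: (P0.R0,P1.R0,P2.R0,P2.R1)
[SC] allowed = {(0,2,0,0) (0,2,0,2) (0,2,2,2) (2,0,0,0) (2,0,0,2) (2,0,2,2) (2,2,0,0) (2,2,0,2) (2,2,2,2)}
[TSO] allowed = {(0,0,0,0) (0,0,0,2) (0,0,2,2) (0,2,0,0) (0,2,0,2) (0,2,2,2) (2,0,0,0) (2,0,0,2) (2,0,2,2) (2,2,0,0) (2,2,0,2) (2,2,2,2)}
[PSO] allowed = {(0,0,0,0) (0,0,0,2) (0,0,2,2) (0,2,0,0) (0,2,0,2) (0,2,2,2) (2,0,0,0) (2,0,0,2) (2,0,2,2) (2,2,0,0) (2,2,0,2) (2,2,2,2)}
target (0,2,0,0) ∈ {SC,TSO,PSO}

SC:yes TSO:yes PSO:yes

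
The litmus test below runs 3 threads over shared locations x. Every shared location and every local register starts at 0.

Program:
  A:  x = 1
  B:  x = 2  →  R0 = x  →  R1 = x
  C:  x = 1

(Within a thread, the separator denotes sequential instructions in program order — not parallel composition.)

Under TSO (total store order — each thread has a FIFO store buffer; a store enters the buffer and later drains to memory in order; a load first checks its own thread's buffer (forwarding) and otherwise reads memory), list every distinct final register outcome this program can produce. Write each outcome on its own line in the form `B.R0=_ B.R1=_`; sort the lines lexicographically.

outcome vector order: (B.R0,B.R1)
|TSO outcomes| = 3

B.R0=1 B.R1=1
B.R0=2 B.R1=1
B.R0=2 B.R1=2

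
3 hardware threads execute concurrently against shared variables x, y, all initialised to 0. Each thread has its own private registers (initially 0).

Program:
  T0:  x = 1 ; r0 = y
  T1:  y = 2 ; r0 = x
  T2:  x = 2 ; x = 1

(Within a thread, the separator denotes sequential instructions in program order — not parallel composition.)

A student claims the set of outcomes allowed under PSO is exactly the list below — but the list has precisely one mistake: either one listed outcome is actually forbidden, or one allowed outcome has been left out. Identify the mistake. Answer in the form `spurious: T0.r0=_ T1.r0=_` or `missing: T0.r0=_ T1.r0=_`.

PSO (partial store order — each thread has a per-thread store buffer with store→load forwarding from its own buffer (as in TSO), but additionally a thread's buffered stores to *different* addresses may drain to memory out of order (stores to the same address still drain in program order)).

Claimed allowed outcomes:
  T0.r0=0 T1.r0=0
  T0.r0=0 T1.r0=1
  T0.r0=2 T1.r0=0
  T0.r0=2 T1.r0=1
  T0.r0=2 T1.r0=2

outcome vector order: (T0.r0,T1.r0)
[PSO] allowed = {<0 0>, <0 1>, <0 2>, <2 0>, <2 1>, <2 2>}
PSO∖claimed = {<0 2>}

missing: T0.r0=0 T1.r0=2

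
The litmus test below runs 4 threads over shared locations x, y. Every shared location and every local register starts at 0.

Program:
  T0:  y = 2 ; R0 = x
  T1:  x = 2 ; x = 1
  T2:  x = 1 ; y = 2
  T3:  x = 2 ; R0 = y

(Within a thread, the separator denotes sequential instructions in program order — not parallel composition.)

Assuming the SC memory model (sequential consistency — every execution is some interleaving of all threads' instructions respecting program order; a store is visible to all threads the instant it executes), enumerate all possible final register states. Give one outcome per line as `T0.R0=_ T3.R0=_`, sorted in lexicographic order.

outcome vector order: (T0.R0,T3.R0)
|SC outcomes| = 5

T0.R0=0 T3.R0=2
T0.R0=1 T3.R0=0
T0.R0=1 T3.R0=2
T0.R0=2 T3.R0=0
T0.R0=2 T3.R0=2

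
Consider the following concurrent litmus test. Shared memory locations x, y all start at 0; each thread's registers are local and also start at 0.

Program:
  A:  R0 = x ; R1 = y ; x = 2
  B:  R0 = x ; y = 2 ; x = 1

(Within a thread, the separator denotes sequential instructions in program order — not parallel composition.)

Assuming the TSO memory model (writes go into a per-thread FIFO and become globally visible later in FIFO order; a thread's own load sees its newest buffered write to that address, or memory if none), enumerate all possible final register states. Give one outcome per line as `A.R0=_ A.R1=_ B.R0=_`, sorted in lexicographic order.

A.R0=0 A.R1=0 B.R0=0
A.R0=0 A.R1=0 B.R0=2
A.R0=0 A.R1=2 B.R0=0
A.R0=1 A.R1=2 B.R0=0

outcome vector order: (A.R0,A.R1,B.R0)
|TSO outcomes| = 4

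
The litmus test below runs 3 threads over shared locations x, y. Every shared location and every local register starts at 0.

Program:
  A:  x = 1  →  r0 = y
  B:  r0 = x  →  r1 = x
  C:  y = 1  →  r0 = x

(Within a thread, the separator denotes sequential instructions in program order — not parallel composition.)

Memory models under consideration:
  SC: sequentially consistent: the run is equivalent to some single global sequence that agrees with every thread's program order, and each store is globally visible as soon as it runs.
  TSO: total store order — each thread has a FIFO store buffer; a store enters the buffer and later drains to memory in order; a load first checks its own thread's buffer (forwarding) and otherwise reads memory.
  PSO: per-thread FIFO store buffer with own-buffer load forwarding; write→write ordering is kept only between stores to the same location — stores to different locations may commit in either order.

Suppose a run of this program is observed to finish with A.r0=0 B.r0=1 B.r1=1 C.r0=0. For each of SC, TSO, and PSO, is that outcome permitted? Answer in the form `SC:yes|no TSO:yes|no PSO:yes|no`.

SC:no TSO:yes PSO:yes

outcome vector order: (A.r0,B.r0,B.r1,C.r0)
[SC] allowed = {0/0/0/1; 0/0/1/1; 0/1/1/1; 1/0/0/0; 1/0/0/1; 1/0/1/0; 1/0/1/1; 1/1/1/0; 1/1/1/1}
[TSO] allowed = {0/0/0/0; 0/0/0/1; 0/0/1/0; 0/0/1/1; 0/1/1/0; 0/1/1/1; 1/0/0/0; 1/0/0/1; 1/0/1/0; 1/0/1/1; 1/1/1/0; 1/1/1/1}
[PSO] allowed = {0/0/0/0; 0/0/0/1; 0/0/1/0; 0/0/1/1; 0/1/1/0; 0/1/1/1; 1/0/0/0; 1/0/0/1; 1/0/1/0; 1/0/1/1; 1/1/1/0; 1/1/1/1}
target 0/1/1/0 ∈ {TSO,PSO}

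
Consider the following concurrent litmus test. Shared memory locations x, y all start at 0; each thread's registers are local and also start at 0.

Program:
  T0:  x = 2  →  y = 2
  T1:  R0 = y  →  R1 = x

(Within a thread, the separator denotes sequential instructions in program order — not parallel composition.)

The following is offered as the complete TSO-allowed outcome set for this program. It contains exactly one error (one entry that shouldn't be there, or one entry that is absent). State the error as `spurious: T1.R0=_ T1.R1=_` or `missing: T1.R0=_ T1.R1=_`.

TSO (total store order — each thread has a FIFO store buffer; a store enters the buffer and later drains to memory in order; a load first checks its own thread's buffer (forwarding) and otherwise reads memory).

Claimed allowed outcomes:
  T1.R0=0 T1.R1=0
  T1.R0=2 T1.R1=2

missing: T1.R0=0 T1.R1=2

outcome vector order: (T1.R0,T1.R1)
[TSO] allowed = {(0,0), (0,2), (2,2)}
TSO∖claimed = {(0,2)}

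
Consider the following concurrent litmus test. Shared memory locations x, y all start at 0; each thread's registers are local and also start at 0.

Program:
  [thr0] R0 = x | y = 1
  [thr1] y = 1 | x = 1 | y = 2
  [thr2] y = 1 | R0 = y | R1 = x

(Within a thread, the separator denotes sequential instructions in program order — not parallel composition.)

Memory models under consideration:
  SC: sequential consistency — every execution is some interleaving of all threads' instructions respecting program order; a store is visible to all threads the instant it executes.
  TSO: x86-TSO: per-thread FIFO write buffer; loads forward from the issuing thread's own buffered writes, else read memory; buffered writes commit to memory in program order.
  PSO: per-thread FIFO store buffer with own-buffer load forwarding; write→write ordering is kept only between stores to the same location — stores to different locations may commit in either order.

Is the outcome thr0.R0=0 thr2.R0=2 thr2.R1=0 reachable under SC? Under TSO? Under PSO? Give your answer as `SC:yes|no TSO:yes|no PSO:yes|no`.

SC:no TSO:no PSO:yes

outcome vector order: (thr0.R0,thr2.R0,thr2.R1)
[SC] allowed = {0/1/0 0/1/1 0/2/1 1/1/0 1/1/1 1/2/1}
[TSO] allowed = {0/1/0 0/1/1 0/2/1 1/1/0 1/1/1 1/2/1}
[PSO] allowed = {0/1/0 0/1/1 0/2/0 0/2/1 1/1/0 1/1/1 1/2/0 1/2/1}
target 0/2/0 ∈ {PSO}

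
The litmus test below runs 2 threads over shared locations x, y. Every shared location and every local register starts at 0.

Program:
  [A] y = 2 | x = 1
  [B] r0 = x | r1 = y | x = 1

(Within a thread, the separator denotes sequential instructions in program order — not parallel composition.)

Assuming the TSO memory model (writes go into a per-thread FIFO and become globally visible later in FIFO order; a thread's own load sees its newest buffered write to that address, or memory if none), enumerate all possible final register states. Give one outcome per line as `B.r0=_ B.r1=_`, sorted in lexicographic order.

outcome vector order: (B.r0,B.r1)
|TSO outcomes| = 3

B.r0=0 B.r1=0
B.r0=0 B.r1=2
B.r0=1 B.r1=2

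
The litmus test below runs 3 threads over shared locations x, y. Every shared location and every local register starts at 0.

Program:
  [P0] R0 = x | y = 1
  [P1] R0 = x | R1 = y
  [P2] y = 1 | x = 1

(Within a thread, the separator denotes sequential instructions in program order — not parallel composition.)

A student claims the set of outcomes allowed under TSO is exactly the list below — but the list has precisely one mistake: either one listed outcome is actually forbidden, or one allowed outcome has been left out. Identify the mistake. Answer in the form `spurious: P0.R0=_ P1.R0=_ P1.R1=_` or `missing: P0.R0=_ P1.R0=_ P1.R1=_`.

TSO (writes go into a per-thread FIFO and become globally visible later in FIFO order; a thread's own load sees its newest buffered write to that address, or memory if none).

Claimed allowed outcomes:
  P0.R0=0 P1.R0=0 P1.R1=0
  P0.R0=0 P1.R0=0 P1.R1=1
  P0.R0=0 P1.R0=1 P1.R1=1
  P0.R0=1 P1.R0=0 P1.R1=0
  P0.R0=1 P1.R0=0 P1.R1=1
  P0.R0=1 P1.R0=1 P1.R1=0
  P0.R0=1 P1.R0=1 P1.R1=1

outcome vector order: (P0.R0,P1.R0,P1.R1)
TSO: 6 outcomes — {0/0/0; 0/0/1; 0/1/1; 1/0/0; 1/0/1; 1/1/1}
claimed∖TSO = {1/1/0}

spurious: P0.R0=1 P1.R0=1 P1.R1=0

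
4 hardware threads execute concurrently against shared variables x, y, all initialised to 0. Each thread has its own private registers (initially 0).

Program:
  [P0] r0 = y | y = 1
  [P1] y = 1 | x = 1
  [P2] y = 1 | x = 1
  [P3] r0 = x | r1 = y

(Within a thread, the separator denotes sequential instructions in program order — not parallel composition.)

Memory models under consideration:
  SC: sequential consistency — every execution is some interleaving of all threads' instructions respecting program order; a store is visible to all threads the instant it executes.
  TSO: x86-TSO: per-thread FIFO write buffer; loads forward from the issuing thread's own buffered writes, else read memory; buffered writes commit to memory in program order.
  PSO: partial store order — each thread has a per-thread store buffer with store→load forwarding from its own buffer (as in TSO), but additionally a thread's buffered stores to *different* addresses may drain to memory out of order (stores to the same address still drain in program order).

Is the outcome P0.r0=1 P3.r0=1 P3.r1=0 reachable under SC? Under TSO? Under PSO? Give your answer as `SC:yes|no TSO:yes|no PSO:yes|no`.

outcome vector order: (P0.r0,P3.r0,P3.r1)
[SC] allowed = {(0,0,0), (0,0,1), (0,1,1), (1,0,0), (1,0,1), (1,1,1)}
[TSO] allowed = {(0,0,0), (0,0,1), (0,1,1), (1,0,0), (1,0,1), (1,1,1)}
[PSO] allowed = {(0,0,0), (0,0,1), (0,1,0), (0,1,1), (1,0,0), (1,0,1), (1,1,0), (1,1,1)}
target (1,1,0) ∈ {PSO}

SC:no TSO:no PSO:yes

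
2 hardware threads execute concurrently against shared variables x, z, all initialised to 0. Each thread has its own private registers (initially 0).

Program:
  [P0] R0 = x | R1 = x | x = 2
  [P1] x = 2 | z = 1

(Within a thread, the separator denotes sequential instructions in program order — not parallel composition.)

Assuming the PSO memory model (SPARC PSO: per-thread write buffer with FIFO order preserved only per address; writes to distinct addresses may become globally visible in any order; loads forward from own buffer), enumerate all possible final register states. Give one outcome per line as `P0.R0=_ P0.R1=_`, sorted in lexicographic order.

outcome vector order: (P0.R0,P0.R1)
|PSO outcomes| = 3

P0.R0=0 P0.R1=0
P0.R0=0 P0.R1=2
P0.R0=2 P0.R1=2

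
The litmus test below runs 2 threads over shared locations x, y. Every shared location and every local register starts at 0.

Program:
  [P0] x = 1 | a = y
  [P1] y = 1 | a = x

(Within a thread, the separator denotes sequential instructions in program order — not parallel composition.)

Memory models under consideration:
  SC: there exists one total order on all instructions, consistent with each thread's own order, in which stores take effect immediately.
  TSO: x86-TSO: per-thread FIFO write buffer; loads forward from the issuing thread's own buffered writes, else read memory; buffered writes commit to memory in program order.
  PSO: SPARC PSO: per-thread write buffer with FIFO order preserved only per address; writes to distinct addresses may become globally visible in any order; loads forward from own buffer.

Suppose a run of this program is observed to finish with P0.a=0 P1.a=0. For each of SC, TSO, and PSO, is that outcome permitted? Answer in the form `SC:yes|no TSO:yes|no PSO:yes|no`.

outcome vector order: (P0.a,P1.a)
under SC → (0,1) (1,0) (1,1)
under TSO → (0,0) (0,1) (1,0) (1,1)
under PSO → (0,0) (0,1) (1,0) (1,1)
target (0,0) ∈ {TSO,PSO}

SC:no TSO:yes PSO:yes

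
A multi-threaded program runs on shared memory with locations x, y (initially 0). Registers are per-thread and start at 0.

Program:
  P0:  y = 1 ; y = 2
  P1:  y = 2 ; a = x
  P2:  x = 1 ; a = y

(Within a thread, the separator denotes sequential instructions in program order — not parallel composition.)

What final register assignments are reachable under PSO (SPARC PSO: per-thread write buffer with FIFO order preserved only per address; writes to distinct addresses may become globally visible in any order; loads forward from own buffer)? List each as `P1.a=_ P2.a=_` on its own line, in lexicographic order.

outcome vector order: (P1.a,P2.a)
|PSO outcomes| = 6

P1.a=0 P2.a=0
P1.a=0 P2.a=1
P1.a=0 P2.a=2
P1.a=1 P2.a=0
P1.a=1 P2.a=1
P1.a=1 P2.a=2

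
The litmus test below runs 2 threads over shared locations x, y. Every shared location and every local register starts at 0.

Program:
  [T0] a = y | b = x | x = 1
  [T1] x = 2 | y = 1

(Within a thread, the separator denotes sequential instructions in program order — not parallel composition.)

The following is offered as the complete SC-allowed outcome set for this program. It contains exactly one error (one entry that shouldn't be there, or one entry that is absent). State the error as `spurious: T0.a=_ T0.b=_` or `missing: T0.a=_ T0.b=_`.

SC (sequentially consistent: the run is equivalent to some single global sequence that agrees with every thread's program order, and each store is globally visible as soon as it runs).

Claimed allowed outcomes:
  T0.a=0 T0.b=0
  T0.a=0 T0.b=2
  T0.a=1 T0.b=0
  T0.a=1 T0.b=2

outcome vector order: (T0.a,T0.b)
SC (3): (0,0), (0,2), (1,2)
claimed∖SC = {(1,0)}

spurious: T0.a=1 T0.b=0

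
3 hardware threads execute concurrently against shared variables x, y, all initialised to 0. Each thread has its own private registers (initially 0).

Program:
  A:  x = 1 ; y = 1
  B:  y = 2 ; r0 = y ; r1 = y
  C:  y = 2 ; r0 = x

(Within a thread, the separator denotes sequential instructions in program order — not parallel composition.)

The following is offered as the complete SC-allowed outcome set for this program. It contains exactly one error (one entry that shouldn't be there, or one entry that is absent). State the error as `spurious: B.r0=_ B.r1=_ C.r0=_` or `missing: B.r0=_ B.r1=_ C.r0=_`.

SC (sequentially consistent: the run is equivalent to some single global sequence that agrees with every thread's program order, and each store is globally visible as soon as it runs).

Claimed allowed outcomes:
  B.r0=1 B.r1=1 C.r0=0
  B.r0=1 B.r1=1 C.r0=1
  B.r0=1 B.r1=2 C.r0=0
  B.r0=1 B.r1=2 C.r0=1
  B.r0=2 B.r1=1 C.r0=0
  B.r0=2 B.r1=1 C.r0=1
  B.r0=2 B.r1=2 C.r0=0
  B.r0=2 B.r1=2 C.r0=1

outcome vector order: (B.r0,B.r1,C.r0)
[SC] allowed = {(1,1,0); (1,1,1); (1,2,1); (2,1,0); (2,1,1); (2,2,0); (2,2,1)}
claimed∖SC = {(1,2,0)}

spurious: B.r0=1 B.r1=2 C.r0=0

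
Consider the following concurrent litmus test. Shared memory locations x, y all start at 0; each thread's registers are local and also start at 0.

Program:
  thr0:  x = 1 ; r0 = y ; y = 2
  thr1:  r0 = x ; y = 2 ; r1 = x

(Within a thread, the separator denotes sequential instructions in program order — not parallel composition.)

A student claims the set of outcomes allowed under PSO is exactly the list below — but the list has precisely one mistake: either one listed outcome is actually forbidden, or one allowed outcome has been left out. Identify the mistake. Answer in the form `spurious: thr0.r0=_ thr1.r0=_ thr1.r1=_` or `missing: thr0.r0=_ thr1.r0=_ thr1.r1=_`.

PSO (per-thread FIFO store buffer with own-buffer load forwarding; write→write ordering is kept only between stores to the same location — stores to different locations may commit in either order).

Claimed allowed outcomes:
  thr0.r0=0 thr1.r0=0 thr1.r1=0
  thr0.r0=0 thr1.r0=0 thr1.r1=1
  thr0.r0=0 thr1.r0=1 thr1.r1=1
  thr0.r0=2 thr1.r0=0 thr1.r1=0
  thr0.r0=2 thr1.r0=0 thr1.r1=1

missing: thr0.r0=2 thr1.r0=1 thr1.r1=1

outcome vector order: (thr0.r0,thr1.r0,thr1.r1)
PSO (6): (0,0,0); (0,0,1); (0,1,1); (2,0,0); (2,0,1); (2,1,1)
PSO∖claimed = {(2,1,1)}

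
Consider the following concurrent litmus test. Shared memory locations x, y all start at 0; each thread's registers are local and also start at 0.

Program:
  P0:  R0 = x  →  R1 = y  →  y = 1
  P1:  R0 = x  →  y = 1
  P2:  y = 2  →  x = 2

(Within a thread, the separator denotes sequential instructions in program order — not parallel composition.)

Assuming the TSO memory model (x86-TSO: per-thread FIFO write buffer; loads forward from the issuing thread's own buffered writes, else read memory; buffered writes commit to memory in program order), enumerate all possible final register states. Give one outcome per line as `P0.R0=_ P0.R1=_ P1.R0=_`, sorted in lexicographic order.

P0.R0=0 P0.R1=0 P1.R0=0
P0.R0=0 P0.R1=0 P1.R0=2
P0.R0=0 P0.R1=1 P1.R0=0
P0.R0=0 P0.R1=1 P1.R0=2
P0.R0=0 P0.R1=2 P1.R0=0
P0.R0=0 P0.R1=2 P1.R0=2
P0.R0=2 P0.R1=1 P1.R0=0
P0.R0=2 P0.R1=1 P1.R0=2
P0.R0=2 P0.R1=2 P1.R0=0
P0.R0=2 P0.R1=2 P1.R0=2

outcome vector order: (P0.R0,P0.R1,P1.R0)
|TSO outcomes| = 10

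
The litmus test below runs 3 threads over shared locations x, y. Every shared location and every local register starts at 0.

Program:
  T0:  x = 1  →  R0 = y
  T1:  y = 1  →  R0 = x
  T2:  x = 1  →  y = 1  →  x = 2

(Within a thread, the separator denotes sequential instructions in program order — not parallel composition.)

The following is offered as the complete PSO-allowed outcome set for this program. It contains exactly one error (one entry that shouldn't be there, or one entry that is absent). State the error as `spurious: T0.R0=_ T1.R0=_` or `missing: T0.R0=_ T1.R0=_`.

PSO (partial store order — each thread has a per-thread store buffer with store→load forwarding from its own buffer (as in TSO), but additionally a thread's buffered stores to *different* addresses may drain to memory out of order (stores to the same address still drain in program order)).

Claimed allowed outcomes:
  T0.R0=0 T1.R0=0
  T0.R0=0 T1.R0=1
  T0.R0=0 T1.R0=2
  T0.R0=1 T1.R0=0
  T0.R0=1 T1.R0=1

missing: T0.R0=1 T1.R0=2

outcome vector order: (T0.R0,T1.R0)
PSO (6): 00; 01; 02; 10; 11; 12
PSO∖claimed = {12}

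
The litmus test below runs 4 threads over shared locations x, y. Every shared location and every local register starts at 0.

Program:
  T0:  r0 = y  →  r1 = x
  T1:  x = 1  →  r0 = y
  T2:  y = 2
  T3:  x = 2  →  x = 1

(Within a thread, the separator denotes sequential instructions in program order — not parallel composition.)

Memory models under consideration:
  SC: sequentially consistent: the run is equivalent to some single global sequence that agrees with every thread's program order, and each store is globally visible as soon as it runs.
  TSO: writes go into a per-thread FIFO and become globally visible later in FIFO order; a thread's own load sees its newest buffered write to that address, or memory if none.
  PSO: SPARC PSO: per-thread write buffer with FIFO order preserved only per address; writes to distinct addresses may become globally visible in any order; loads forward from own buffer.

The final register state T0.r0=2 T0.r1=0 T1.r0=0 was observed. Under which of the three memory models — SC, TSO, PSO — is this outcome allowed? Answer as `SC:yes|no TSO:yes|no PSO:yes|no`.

SC:no TSO:yes PSO:yes

outcome vector order: (T0.r0,T0.r1,T1.r0)
[SC] allowed = {<0 0 0>; <0 0 2>; <0 1 0>; <0 1 2>; <0 2 0>; <0 2 2>; <2 0 2>; <2 1 0>; <2 1 2>; <2 2 0>; <2 2 2>}
[TSO] allowed = {<0 0 0>; <0 0 2>; <0 1 0>; <0 1 2>; <0 2 0>; <0 2 2>; <2 0 0>; <2 0 2>; <2 1 0>; <2 1 2>; <2 2 0>; <2 2 2>}
[PSO] allowed = {<0 0 0>; <0 0 2>; <0 1 0>; <0 1 2>; <0 2 0>; <0 2 2>; <2 0 0>; <2 0 2>; <2 1 0>; <2 1 2>; <2 2 0>; <2 2 2>}
target <2 0 0> ∈ {TSO,PSO}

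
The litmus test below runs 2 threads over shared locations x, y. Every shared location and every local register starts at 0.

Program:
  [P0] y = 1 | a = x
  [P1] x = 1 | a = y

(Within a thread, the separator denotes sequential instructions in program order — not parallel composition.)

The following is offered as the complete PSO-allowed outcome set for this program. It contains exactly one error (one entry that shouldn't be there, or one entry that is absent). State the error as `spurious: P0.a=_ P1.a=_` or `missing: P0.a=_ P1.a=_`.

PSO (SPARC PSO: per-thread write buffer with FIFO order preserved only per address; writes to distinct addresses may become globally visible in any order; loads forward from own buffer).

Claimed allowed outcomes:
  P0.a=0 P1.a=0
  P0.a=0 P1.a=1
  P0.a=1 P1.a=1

missing: P0.a=1 P1.a=0

outcome vector order: (P0.a,P1.a)
PSO: 4 outcomes — {0/0; 0/1; 1/0; 1/1}
PSO∖claimed = {1/0}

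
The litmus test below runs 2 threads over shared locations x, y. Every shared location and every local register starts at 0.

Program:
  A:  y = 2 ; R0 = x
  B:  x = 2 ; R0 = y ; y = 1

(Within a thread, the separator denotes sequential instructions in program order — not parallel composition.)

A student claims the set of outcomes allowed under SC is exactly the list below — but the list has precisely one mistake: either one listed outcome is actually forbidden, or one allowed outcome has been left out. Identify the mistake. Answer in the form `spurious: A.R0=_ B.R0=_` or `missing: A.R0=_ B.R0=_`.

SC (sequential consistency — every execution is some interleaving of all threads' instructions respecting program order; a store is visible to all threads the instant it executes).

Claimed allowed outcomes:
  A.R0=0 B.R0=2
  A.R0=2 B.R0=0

missing: A.R0=2 B.R0=2

outcome vector order: (A.R0,B.R0)
SC (3): 02; 20; 22
SC∖claimed = {22}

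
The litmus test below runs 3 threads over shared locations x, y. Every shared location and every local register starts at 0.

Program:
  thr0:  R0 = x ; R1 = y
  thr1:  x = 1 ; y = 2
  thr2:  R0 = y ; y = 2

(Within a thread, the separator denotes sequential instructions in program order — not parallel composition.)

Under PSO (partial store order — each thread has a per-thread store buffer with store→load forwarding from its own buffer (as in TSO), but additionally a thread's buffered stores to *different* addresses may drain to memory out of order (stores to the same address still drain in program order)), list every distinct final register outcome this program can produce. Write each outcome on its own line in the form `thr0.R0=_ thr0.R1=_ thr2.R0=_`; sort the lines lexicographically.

thr0.R0=0 thr0.R1=0 thr2.R0=0
thr0.R0=0 thr0.R1=0 thr2.R0=2
thr0.R0=0 thr0.R1=2 thr2.R0=0
thr0.R0=0 thr0.R1=2 thr2.R0=2
thr0.R0=1 thr0.R1=0 thr2.R0=0
thr0.R0=1 thr0.R1=0 thr2.R0=2
thr0.R0=1 thr0.R1=2 thr2.R0=0
thr0.R0=1 thr0.R1=2 thr2.R0=2

outcome vector order: (thr0.R0,thr0.R1,thr2.R0)
|PSO outcomes| = 8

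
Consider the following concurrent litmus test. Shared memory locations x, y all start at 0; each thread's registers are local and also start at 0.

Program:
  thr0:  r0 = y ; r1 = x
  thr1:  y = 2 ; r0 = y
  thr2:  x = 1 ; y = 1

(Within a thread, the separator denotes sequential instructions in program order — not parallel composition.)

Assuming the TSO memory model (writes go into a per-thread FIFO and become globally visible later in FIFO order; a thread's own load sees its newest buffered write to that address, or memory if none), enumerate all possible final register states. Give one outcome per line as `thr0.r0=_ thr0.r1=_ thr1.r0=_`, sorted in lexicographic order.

thr0.r0=0 thr0.r1=0 thr1.r0=1
thr0.r0=0 thr0.r1=0 thr1.r0=2
thr0.r0=0 thr0.r1=1 thr1.r0=1
thr0.r0=0 thr0.r1=1 thr1.r0=2
thr0.r0=1 thr0.r1=1 thr1.r0=1
thr0.r0=1 thr0.r1=1 thr1.r0=2
thr0.r0=2 thr0.r1=0 thr1.r0=1
thr0.r0=2 thr0.r1=0 thr1.r0=2
thr0.r0=2 thr0.r1=1 thr1.r0=1
thr0.r0=2 thr0.r1=1 thr1.r0=2

outcome vector order: (thr0.r0,thr0.r1,thr1.r0)
|TSO outcomes| = 10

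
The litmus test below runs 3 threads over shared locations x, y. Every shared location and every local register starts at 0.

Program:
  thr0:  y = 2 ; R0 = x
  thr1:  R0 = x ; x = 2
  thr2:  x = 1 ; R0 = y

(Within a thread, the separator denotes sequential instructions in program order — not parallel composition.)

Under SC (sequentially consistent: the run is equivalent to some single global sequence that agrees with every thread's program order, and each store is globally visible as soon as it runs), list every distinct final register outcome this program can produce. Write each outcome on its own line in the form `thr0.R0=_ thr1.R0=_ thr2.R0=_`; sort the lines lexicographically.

thr0.R0=0 thr1.R0=0 thr2.R0=2
thr0.R0=0 thr1.R0=1 thr2.R0=2
thr0.R0=1 thr1.R0=0 thr2.R0=0
thr0.R0=1 thr1.R0=0 thr2.R0=2
thr0.R0=1 thr1.R0=1 thr2.R0=0
thr0.R0=1 thr1.R0=1 thr2.R0=2
thr0.R0=2 thr1.R0=0 thr2.R0=0
thr0.R0=2 thr1.R0=0 thr2.R0=2
thr0.R0=2 thr1.R0=1 thr2.R0=0
thr0.R0=2 thr1.R0=1 thr2.R0=2

outcome vector order: (thr0.R0,thr1.R0,thr2.R0)
|SC outcomes| = 10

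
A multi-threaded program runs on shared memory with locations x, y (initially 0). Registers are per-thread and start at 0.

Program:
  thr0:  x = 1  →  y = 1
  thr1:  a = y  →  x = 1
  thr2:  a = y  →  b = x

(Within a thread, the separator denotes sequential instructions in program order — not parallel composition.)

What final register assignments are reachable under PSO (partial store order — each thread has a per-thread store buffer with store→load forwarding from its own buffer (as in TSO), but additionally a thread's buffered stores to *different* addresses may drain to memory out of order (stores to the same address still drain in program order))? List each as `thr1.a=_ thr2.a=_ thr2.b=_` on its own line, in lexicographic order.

outcome vector order: (thr1.a,thr2.a,thr2.b)
|PSO outcomes| = 8

thr1.a=0 thr2.a=0 thr2.b=0
thr1.a=0 thr2.a=0 thr2.b=1
thr1.a=0 thr2.a=1 thr2.b=0
thr1.a=0 thr2.a=1 thr2.b=1
thr1.a=1 thr2.a=0 thr2.b=0
thr1.a=1 thr2.a=0 thr2.b=1
thr1.a=1 thr2.a=1 thr2.b=0
thr1.a=1 thr2.a=1 thr2.b=1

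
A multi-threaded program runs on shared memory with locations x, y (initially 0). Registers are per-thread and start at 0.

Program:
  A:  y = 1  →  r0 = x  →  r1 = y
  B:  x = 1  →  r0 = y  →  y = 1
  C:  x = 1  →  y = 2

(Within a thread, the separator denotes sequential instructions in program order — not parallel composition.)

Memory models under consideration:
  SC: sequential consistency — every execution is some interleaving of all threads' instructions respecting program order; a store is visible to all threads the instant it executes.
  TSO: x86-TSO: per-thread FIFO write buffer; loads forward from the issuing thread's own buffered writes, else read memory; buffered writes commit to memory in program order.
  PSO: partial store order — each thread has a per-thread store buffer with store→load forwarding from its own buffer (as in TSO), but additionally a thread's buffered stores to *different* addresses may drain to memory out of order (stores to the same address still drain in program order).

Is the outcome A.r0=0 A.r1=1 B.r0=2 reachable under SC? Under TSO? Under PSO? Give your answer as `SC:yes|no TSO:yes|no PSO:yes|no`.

outcome vector order: (A.r0,A.r1,B.r0)
SC (10): (0,1,1) (0,1,2) (0,2,1) (0,2,2) (1,1,0) (1,1,1) (1,1,2) (1,2,0) (1,2,1) (1,2,2)
TSO (12): (0,1,0) (0,1,1) (0,1,2) (0,2,0) (0,2,1) (0,2,2) (1,1,0) (1,1,1) (1,1,2) (1,2,0) (1,2,1) (1,2,2)
PSO (12): (0,1,0) (0,1,1) (0,1,2) (0,2,0) (0,2,1) (0,2,2) (1,1,0) (1,1,1) (1,1,2) (1,2,0) (1,2,1) (1,2,2)
target (0,1,2) ∈ {SC,TSO,PSO}

SC:yes TSO:yes PSO:yes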